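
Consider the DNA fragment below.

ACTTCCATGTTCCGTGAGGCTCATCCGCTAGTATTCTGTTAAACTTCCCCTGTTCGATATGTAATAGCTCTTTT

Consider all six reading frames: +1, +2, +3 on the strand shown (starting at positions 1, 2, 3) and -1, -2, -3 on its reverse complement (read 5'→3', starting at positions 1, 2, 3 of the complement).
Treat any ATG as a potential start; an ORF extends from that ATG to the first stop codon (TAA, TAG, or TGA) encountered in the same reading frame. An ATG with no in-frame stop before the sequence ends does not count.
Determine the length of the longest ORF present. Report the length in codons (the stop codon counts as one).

12

Reverse complement (5'→3'): AAAAGAGCTATTACATATCGAACAGGGGAAGTTTAACAGAATACTAGCGGATGAGCCTCACGGAACATGGAAGT
Frame +1: ACT TCC ATG TTC CGT GAG GCT CAT CCG CTA GTA TTC TGT TAA ACT TCC CCT GTT CGA TAT GTA ATA GCT CTT — ATG at 7, stop TAA at 40 → 36 nt.
Frame +2: CTT CCA TGT TCC GTG AGG CTC ATC CGC TAG TAT TCT GTT AAA CTT CCC CTG TTC GAT ATG TAA TAG CTC TTT — ATG at 59, stop TAA at 62 → 6 nt.
Frame +3: TTC CAT GTT CCG TGA GGC TCA TCC GCT AGT ATT CTG TTA AAC TTC CCC TGT TCG ATA TGT AAT AGC TCT TTT — no ATG→stop ORF.
Frame -1: AAA AGA GCT ATT ACA TAT CGA ACA GGG GAA GTT TAA CAG AAT ACT AGC GGA TGA GCC TCA CGG AAC ATG GAA — no ATG→stop ORF.
Frame -2: AAA GAG CTA TTA CAT ATC GAA CAG GGG AAG TTT AAC AGA ATA CTA GCG GAT GAG CCT CAC GGA ACA TGG AAG — no ATG→stop ORF.
Frame -3: AAG AGC TAT TAC ATA TCG AAC AGG GGA AGT TTA ACA GAA TAC TAG CGG ATG AGC CTC ACG GAA CAT GGA AGT — no ATG→stop ORF.
Longest: frame +1, positions 7–42, 36 nt = 12 codons = 11 aa. → 12 codons.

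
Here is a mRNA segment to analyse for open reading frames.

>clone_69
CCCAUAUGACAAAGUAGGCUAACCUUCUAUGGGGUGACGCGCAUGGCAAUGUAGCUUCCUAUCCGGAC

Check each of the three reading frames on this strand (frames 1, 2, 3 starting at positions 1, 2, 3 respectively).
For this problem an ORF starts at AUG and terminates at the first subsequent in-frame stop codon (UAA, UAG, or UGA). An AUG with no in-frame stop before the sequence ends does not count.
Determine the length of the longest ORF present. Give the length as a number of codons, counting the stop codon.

4

Frame 1: CCC AUA UGA CAA AGU AGG CUA ACC UUC UAU GGG GUG ACG CGC AUG GCA AUG UAG CUU CCU AUC CGG — AUG at 43, stop UAG at 52 → 12 nt; AUG at 49, stop UAG at 52 → 6 nt.
Frame 2: CCA UAU GAC AAA GUA GGC UAA CCU UCU AUG GGG UGA CGC GCA UGG CAA UGU AGC UUC CUA UCC GGA — AUG at 29, stop UGA at 35 → 9 nt.
Frame 3: CAU AUG ACA AAG UAG GCU AAC CUU CUA UGG GGU GAC GCG CAU GGC AAU GUA GCU UCC UAU CCG GAC — AUG at 6, stop UAG at 15 → 12 nt.
Longest: frame 1, positions 43–54, 12 nt = 4 codons = 3 aa. → 4 codons.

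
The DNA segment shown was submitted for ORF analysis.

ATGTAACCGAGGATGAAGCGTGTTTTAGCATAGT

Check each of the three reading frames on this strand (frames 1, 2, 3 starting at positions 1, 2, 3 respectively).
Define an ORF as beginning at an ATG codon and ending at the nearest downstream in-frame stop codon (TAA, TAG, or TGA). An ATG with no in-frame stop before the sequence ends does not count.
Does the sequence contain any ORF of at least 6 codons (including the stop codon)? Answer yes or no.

yes

Frame 1: ATG TAA CCG AGG ATG AAG CGT GTT TTA GCA TAG — ATG at 1, stop TAA at 4 → 6 nt; ATG at 13, stop TAG at 31 → 21 nt.
Frame 2: TGT AAC CGA GGA TGA AGC GTG TTT TAG CAT AGT — no ATG→stop ORF.
Frame 3: GTA ACC GAG GAT GAA GCG TGT TTT AGC ATA — no ATG→stop ORF.
Frame 1 has an ORF of 7 codons (positions 13–33) ≥ 6, so yes.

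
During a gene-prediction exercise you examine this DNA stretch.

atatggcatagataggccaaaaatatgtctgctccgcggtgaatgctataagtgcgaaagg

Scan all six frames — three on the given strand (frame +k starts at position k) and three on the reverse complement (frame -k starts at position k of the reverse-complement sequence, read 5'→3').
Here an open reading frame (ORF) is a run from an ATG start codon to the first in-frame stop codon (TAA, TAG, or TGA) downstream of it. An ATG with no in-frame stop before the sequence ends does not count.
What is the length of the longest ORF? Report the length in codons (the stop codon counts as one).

Reverse complement (5'→3'): CCTTTCGCACTTATAGCATTCACCGCGGAGCAGACATATTTTTGGCCTATCTATGCCATAT
Frame +1: ATA TGG CAT AGA TAG GCC AAA AAT ATG TCT GCT CCG CGG TGA ATG CTA TAA GTG CGA AAG — ATG at 25, stop TGA at 40 → 18 nt; ATG at 43, stop TAA at 49 → 9 nt.
Frame +2: TAT GGC ATA GAT AGG CCA AAA ATA TGT CTG CTC CGC GGT GAA TGC TAT AAG TGC GAA AGG — no ATG→stop ORF.
Frame +3: ATG GCA TAG ATA GGC CAA AAA TAT GTC TGC TCC GCG GTG AAT GCT ATA AGT GCG AAA — ATG at 3, stop TAG at 9 → 9 nt.
Frame -1: CCT TTC GCA CTT ATA GCA TTC ACC GCG GAG CAG ACA TAT TTT TGG CCT ATC TAT GCC ATA — no ATG→stop ORF.
Frame -2: CTT TCG CAC TTA TAG CAT TCA CCG CGG AGC AGA CAT ATT TTT GGC CTA TCT ATG CCA TAT — no ATG→stop ORF.
Frame -3: TTT CGC ACT TAT AGC ATT CAC CGC GGA GCA GAC ATA TTT TTG GCC TAT CTA TGC CAT — no ATG→stop ORF.
Longest: frame +1, positions 25–42, 18 nt = 6 codons = 5 aa. → 6 codons.

6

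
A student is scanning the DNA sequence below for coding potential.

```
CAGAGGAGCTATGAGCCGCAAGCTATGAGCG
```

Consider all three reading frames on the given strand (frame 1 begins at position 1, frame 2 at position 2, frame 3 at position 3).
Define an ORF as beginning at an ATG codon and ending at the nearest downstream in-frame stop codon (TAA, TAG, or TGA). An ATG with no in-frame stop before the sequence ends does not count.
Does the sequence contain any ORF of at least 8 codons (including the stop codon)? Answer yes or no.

no

Frame 1: CAG AGG AGC TAT GAG CCG CAA GCT ATG AGC — no ATG→stop ORF.
Frame 2: AGA GGA GCT ATG AGC CGC AAG CTA TGA GCG — ATG at 11, stop TGA at 26 → 18 nt.
Frame 3: GAG GAG CTA TGA GCC GCA AGC TAT GAG — no ATG→stop ORF.
Largest ORF found is 6 codons < 8, so no.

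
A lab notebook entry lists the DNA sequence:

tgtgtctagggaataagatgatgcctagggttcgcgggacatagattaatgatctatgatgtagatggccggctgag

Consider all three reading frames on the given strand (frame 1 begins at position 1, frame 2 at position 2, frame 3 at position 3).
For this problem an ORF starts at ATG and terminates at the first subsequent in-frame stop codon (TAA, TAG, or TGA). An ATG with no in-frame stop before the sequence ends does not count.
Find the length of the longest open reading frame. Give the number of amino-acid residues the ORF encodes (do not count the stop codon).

8

Frame 1: TGT GTC TAG GGA ATA AGA TGA TGC CTA GGG TTC GCG GGA CAT AGA TTA ATG ATC TAT GAT GTA GAT GGC CGG CTG — no ATG→stop ORF.
Frame 2: GTG TCT AGG GAA TAA GAT GAT GCC TAG GGT TCG CGG GAC ATA GAT TAA TGA TCT ATG ATG TAG ATG GCC GGC TGA — ATG at 56, stop TAG at 62 → 9 nt; ATG at 59, stop TAG at 62 → 6 nt; ATG at 65, stop TGA at 74 → 12 nt.
Frame 3: TGT CTA GGG AAT AAG ATG ATG CCT AGG GTT CGC GGG ACA TAG ATT AAT GAT CTA TGA TGT AGA TGG CCG GCT GAG — ATG at 18, stop TAG at 42 → 27 nt; ATG at 21, stop TAG at 42 → 24 nt.
Longest: frame 3, positions 18–44, 27 nt = 9 codons = 8 aa. → 8 amino acids.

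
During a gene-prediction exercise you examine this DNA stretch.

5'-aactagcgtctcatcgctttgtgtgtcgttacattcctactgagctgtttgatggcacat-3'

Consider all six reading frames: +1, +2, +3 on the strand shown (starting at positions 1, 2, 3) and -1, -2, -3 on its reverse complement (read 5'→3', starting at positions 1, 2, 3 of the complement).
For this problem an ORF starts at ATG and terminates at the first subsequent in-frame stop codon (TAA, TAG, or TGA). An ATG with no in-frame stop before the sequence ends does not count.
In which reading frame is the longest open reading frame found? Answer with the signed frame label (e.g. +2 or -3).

Reverse complement (5'→3'): ATGTGCCATCAAACAGCTCAGTAGGAATGTAACGACACACAAAGCGATGAGACGCTAGTT
Frame +1: AAC TAG CGT CTC ATC GCT TTG TGT GTC GTT ACA TTC CTA CTG AGC TGT TTG ATG GCA CAT — no ATG→stop ORF.
Frame +2: ACT AGC GTC TCA TCG CTT TGT GTG TCG TTA CAT TCC TAC TGA GCT GTT TGA TGG CAC — no ATG→stop ORF.
Frame +3: CTA GCG TCT CAT CGC TTT GTG TGT CGT TAC ATT CCT ACT GAG CTG TTT GAT GGC ACA — no ATG→stop ORF.
Frame -1: ATG TGC CAT CAA ACA GCT CAG TAG GAA TGT AAC GAC ACA CAA AGC GAT GAG ACG CTA GTT — ATG at 1, stop TAG at 22 → 24 nt.
Frame -2: TGT GCC ATC AAA CAG CTC AGT AGG AAT GTA ACG ACA CAC AAA GCG ATG AGA CGC TAG — ATG at 47, stop TAG at 56 → 12 nt.
Frame -3: GTG CCA TCA AAC AGC TCA GTA GGA ATG TAA CGA CAC ACA AAG CGA TGA GAC GCT AGT — ATG at 27, stop TAA at 30 → 6 nt.
Longest ORF is 24 nt in frame -1 (positions 1–24).

-1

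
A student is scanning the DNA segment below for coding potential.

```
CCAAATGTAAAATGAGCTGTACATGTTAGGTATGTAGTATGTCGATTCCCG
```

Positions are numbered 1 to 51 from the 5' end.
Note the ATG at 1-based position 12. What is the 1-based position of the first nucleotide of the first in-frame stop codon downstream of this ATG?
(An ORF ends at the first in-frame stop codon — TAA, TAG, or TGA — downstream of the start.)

27

Codons from position 12: ATG (12–14), AGC (15–17), TGT (18–20), ACA (21–23), TGT (24–26), TAG (27–29).
TAG is a stop codon; it begins at position 27.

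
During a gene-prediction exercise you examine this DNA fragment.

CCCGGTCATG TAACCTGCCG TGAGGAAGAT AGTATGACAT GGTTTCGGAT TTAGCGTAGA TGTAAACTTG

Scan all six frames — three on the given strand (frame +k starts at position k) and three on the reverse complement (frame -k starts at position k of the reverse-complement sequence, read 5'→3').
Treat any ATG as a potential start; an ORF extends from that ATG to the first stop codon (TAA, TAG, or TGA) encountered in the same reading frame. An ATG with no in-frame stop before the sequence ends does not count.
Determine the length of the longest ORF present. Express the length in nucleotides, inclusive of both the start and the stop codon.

21

Reverse complement (5'→3'): CAAGTTTACATCTACGCTAAATCCGAAACCATGTCATACTATCTTCCTCACGGCAGGTTACATGACCGGG
Frame +1: CCC GGT CAT GTA ACC TGC CGT GAG GAA GAT AGT ATG ACA TGG TTT CGG ATT TAG CGT AGA TGT AAA CTT — ATG at 34, stop TAG at 52 → 21 nt.
Frame +2: CCG GTC ATG TAA CCT GCC GTG AGG AAG ATA GTA TGA CAT GGT TTC GGA TTT AGC GTA GAT GTA AAC TTG — ATG at 8, stop TAA at 11 → 6 nt.
Frame +3: CGG TCA TGT AAC CTG CCG TGA GGA AGA TAG TAT GAC ATG GTT TCG GAT TTA GCG TAG ATG TAA ACT — ATG at 39, stop TAG at 57 → 21 nt; ATG at 60, stop TAA at 63 → 6 nt.
Frame -1: CAA GTT TAC ATC TAC GCT AAA TCC GAA ACC ATG TCA TAC TAT CTT CCT CAC GGC AGG TTA CAT GAC CGG — no ATG→stop ORF.
Frame -2: AAG TTT ACA TCT ACG CTA AAT CCG AAA CCA TGT CAT ACT ATC TTC CTC ACG GCA GGT TAC ATG ACC GGG — no ATG→stop ORF.
Frame -3: AGT TTA CAT CTA CGC TAA ATC CGA AAC CAT GTC ATA CTA TCT TCC TCA CGG CAG GTT ACA TGA CCG — no ATG→stop ORF.
Longest: frame +1, positions 34–54, 21 nt = 7 codons = 6 aa. → 21 nucleotides.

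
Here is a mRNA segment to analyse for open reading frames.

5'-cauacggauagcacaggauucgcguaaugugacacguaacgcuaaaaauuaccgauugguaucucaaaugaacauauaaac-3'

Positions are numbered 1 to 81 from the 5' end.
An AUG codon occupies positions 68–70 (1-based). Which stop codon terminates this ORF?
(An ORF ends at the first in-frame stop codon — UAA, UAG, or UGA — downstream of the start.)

Codons from position 68: AUG (68–70), AAC (71–73), AUA (74–76), UAA (77–79).
The first in-frame stop codon is UAA.

UAA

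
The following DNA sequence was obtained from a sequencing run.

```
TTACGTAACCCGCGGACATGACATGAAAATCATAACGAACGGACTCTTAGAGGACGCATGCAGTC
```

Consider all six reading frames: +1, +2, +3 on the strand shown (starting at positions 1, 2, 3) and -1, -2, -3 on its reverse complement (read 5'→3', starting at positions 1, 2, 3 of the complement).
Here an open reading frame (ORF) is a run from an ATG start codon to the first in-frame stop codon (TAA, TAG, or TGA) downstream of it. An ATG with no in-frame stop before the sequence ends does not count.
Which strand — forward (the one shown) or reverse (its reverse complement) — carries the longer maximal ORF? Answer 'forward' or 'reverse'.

reverse

Reverse complement (5'→3'): GACTGCATGCGTCCTCTAAGAGTCCGTTCGTTATGATTTTCATGTCATGTCCGCGGGTTACGTAA
Frame +1: TTA CGT AAC CCG CGG ACA TGA CAT GAA AAT CAT AAC GAA CGG ACT CTT AGA GGA CGC ATG CAG — no ATG→stop ORF.
Frame +2: TAC GTA ACC CGC GGA CAT GAC ATG AAA ATC ATA ACG AAC GGA CTC TTA GAG GAC GCA TGC AGT — no ATG→stop ORF.
Frame +3: ACG TAA CCC GCG GAC ATG ACA TGA AAA TCA TAA CGA ACG GAC TCT TAG AGG ACG CAT GCA GTC — ATG at 18, stop TGA at 24 → 9 nt.
Frame -1: GAC TGC ATG CGT CCT CTA AGA GTC CGT TCG TTA TGA TTT TCA TGT CAT GTC CGC GGG TTA CGT — ATG at 7, stop TGA at 34 → 30 nt.
Frame -2: ACT GCA TGC GTC CTC TAA GAG TCC GTT CGT TAT GAT TTT CAT GTC ATG TCC GCG GGT TAC GTA — no ATG→stop ORF.
Frame -3: CTG CAT GCG TCC TCT AAG AGT CCG TTC GTT ATG ATT TTC ATG TCA TGT CCG CGG GTT ACG TAA — ATG at 33, stop TAA at 63 → 33 nt; ATG at 42, stop TAA at 63 → 24 nt.
Forward-strand max 9 nt; reverse-strand max 33 nt. The reverse strand has the longer ORF.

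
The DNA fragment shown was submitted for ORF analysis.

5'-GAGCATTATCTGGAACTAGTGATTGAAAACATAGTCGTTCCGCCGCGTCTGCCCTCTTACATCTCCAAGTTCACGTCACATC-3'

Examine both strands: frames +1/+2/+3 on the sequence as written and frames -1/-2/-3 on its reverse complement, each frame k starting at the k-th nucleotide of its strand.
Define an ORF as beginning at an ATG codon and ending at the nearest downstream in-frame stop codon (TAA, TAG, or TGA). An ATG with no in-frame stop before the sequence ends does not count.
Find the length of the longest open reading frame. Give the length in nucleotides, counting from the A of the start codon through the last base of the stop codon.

27

Reverse complement (5'→3'): GATGTGACGTGAACTTGGAGATGTAAGAGGGCAGACGCGGCGGAACGACTATGTTTTCAATCACTAGTTCCAGATAATGCTC
Frame +1: GAG CAT TAT CTG GAA CTA GTG ATT GAA AAC ATA GTC GTT CCG CCG CGT CTG CCC TCT TAC ATC TCC AAG TTC ACG TCA CAT — no ATG→stop ORF.
Frame +2: AGC ATT ATC TGG AAC TAG TGA TTG AAA ACA TAG TCG TTC CGC CGC GTC TGC CCT CTT ACA TCT CCA AGT TCA CGT CAC ATC — no ATG→stop ORF.
Frame +3: GCA TTA TCT GGA ACT AGT GAT TGA AAA CAT AGT CGT TCC GCC GCG TCT GCC CTC TTA CAT CTC CAA GTT CAC GTC ACA — no ATG→stop ORF.
Frame -1: GAT GTG ACG TGA ACT TGG AGA TGT AAG AGG GCA GAC GCG GCG GAA CGA CTA TGT TTT CAA TCA CTA GTT CCA GAT AAT GCT — no ATG→stop ORF.
Frame -2: ATG TGA CGT GAA CTT GGA GAT GTA AGA GGG CAG ACG CGG CGG AAC GAC TAT GTT TTC AAT CAC TAG TTC CAG ATA ATG CTC — ATG at 2, stop TGA at 5 → 6 nt.
Frame -3: TGT GAC GTG AAC TTG GAG ATG TAA GAG GGC AGA CGC GGC GGA ACG ACT ATG TTT TCA ATC ACT AGT TCC AGA TAA TGC — ATG at 21, stop TAA at 24 → 6 nt; ATG at 51, stop TAA at 75 → 27 nt.
Longest: frame -3, positions 51–77, 27 nt = 9 codons = 8 aa. → 27 nucleotides.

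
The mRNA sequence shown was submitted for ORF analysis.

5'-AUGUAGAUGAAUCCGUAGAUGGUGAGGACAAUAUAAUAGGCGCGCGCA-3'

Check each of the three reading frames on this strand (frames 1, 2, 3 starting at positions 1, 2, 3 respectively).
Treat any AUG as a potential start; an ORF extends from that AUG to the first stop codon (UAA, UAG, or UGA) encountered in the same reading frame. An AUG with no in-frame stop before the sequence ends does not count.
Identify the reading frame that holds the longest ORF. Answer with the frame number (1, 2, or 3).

Frame 1: AUG UAG AUG AAU CCG UAG AUG GUG AGG ACA AUA UAA UAG GCG CGC GCA — AUG at 1, stop UAG at 4 → 6 nt; AUG at 7, stop UAG at 16 → 12 nt; AUG at 19, stop UAA at 34 → 18 nt.
Frame 2: UGU AGA UGA AUC CGU AGA UGG UGA GGA CAA UAU AAU AGG CGC GCG — no AUG→stop ORF.
Frame 3: GUA GAU GAA UCC GUA GAU GGU GAG GAC AAU AUA AUA GGC GCG CGC — no AUG→stop ORF.
Longest ORF is 18 nt in frame 1 (positions 19–36).

1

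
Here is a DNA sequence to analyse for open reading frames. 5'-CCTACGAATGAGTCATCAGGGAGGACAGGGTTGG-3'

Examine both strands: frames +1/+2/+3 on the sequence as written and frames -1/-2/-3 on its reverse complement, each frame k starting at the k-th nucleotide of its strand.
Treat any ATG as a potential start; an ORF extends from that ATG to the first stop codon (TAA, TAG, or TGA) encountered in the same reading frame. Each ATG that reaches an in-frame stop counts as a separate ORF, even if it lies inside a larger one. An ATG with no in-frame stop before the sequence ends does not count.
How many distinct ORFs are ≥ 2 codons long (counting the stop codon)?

1

Reverse complement (5'→3'): CCAACCCTGTCCTCCCTGATGACTCATTCGTAGG
Frame +1: CCT ACG AAT GAG TCA TCA GGG AGG ACA GGG TTG — no ATG→stop ORF.
Frame +2: CTA CGA ATG AGT CAT CAG GGA GGA CAG GGT TGG — no ATG→stop ORF.
Frame +3: TAC GAA TGA GTC ATC AGG GAG GAC AGG GTT — no ATG→stop ORF.
Frame -1: CCA ACC CTG TCC TCC CTG ATG ACT CAT TCG TAG — ATG at 19, stop TAG at 31 → 15 nt.
Frame -2: CAA CCC TGT CCT CCC TGA TGA CTC ATT CGT AGG — no ATG→stop ORF.
Frame -3: AAC CCT GTC CTC CCT GAT GAC TCA TTC GTA — no ATG→stop ORF.
ORFs ≥ 2 codons: frame -1 19–33 (5 codons). Count = 1.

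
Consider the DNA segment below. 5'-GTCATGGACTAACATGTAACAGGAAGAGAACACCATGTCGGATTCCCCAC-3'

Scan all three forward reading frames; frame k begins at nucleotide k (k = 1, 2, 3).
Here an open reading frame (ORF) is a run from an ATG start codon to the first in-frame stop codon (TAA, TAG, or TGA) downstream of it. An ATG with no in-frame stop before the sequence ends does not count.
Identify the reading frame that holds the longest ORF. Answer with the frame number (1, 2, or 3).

Frame 1: GTC ATG GAC TAA CAT GTA ACA GGA AGA GAA CAC CAT GTC GGA TTC CCC — ATG at 4, stop TAA at 10 → 9 nt.
Frame 2: TCA TGG ACT AAC ATG TAA CAG GAA GAG AAC ACC ATG TCG GAT TCC CCA — ATG at 14, stop TAA at 17 → 6 nt.
Frame 3: CAT GGA CTA ACA TGT AAC AGG AAG AGA ACA CCA TGT CGG ATT CCC CAC — no ATG→stop ORF.
Longest ORF is 9 nt in frame 1 (positions 4–12).

1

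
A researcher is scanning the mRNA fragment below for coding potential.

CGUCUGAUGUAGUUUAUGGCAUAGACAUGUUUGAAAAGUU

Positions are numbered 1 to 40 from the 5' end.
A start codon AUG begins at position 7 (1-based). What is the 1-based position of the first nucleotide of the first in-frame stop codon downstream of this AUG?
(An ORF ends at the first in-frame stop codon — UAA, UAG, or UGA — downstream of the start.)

Codons from position 7: AUG (7–9), UAG (10–12).
UAG is a stop codon; it begins at position 10.

10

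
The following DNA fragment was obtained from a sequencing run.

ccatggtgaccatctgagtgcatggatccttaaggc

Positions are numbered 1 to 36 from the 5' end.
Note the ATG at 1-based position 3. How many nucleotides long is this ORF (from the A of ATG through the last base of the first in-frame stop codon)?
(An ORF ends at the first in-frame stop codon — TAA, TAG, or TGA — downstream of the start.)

15

Codons from position 3: ATG (3–5), GTG (6–8), ACC (9–11), ATC (12–14), TGA (15–17).
TGA is the first in-frame stop; ORF spans 3–17, 15 nucleotides.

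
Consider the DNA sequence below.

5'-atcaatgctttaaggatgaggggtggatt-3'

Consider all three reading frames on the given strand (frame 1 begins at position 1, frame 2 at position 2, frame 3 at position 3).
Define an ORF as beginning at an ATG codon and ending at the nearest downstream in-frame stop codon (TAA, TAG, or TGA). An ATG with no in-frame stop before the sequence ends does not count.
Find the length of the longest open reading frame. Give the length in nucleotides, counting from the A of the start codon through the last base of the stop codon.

9

Frame 1: ATC AAT GCT TTA AGG ATG AGG GGT GGA — no ATG→stop ORF.
Frame 2: TCA ATG CTT TAA GGA TGA GGG GTG GAT — ATG at 5, stop TAA at 11 → 9 nt.
Frame 3: CAA TGC TTT AAG GAT GAG GGG TGG ATT — no ATG→stop ORF.
Longest: frame 2, positions 5–13, 9 nt = 3 codons = 2 aa. → 9 nucleotides.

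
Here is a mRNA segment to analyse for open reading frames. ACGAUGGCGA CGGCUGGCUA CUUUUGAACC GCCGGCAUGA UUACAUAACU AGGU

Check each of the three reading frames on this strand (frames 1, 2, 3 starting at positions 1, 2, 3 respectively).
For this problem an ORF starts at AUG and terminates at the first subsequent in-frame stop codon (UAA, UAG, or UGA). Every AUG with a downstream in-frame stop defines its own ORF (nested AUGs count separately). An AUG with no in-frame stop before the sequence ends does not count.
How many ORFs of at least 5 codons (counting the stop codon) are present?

1

Frame 1: ACG AUG GCG ACG GCU GGC UAC UUU UGA ACC GCC GGC AUG AUU ACA UAA CUA GGU — AUG at 4, stop UGA at 25 → 24 nt; AUG at 37, stop UAA at 46 → 12 nt.
Frame 2: CGA UGG CGA CGG CUG GCU ACU UUU GAA CCG CCG GCA UGA UUA CAU AAC UAG — no AUG→stop ORF.
Frame 3: GAU GGC GAC GGC UGG CUA CUU UUG AAC CGC CGG CAU GAU UAC AUA ACU AGG — no AUG→stop ORF.
ORFs ≥ 5 codons: frame 1 4–27 (8 codons). Count = 1.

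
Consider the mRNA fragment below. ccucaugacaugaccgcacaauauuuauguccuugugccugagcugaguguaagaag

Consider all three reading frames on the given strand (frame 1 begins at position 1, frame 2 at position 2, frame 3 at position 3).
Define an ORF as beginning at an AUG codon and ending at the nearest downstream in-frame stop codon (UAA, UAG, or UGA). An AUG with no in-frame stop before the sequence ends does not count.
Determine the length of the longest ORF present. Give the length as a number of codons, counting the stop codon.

Frame 1: CCU CAU GAC AUG ACC GCA CAA UAU UUA UGU CCU UGU GCC UGA GCU GAG UGU AAG AAG — AUG at 10, stop UGA at 40 → 33 nt.
Frame 2: CUC AUG ACA UGA CCG CAC AAU AUU UAU GUC CUU GUG CCU GAG CUG AGU GUA AGA — AUG at 5, stop UGA at 11 → 9 nt.
Frame 3: UCA UGA CAU GAC CGC ACA AUA UUU AUG UCC UUG UGC CUG AGC UGA GUG UAA GAA — AUG at 27, stop UGA at 45 → 21 nt.
Longest: frame 1, positions 10–42, 33 nt = 11 codons = 10 aa. → 11 codons.

11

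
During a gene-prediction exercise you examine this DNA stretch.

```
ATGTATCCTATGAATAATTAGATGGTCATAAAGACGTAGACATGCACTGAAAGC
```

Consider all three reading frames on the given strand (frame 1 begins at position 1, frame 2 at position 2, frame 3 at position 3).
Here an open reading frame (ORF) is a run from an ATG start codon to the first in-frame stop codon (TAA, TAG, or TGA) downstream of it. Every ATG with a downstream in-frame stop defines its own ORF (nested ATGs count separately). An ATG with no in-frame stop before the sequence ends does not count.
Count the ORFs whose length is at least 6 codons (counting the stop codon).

Frame 1: ATG TAT CCT ATG AAT AAT TAG ATG GTC ATA AAG ACG TAG ACA TGC ACT GAA AGC — ATG at 1, stop TAG at 19 → 21 nt; ATG at 10, stop TAG at 19 → 12 nt; ATG at 22, stop TAG at 37 → 18 nt.
Frame 2: TGT ATC CTA TGA ATA ATT AGA TGG TCA TAA AGA CGT AGA CAT GCA CTG AAA — no ATG→stop ORF.
Frame 3: GTA TCC TAT GAA TAA TTA GAT GGT CAT AAA GAC GTA GAC ATG CAC TGA AAG — ATG at 42, stop TGA at 48 → 9 nt.
ORFs ≥ 6 codons: frame 1 1–21 (7 codons), frame 1 22–39 (6 codons). Count = 2.

2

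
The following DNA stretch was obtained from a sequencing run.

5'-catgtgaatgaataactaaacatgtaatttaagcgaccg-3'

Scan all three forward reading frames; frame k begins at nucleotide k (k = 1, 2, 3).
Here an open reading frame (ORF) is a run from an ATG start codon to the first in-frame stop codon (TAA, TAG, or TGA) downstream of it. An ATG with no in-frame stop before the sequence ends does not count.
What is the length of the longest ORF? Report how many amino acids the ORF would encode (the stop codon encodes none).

3

Frame 1: CAT GTG AAT GAA TAA CTA AAC ATG TAA TTT AAG CGA CCG — ATG at 22, stop TAA at 25 → 6 nt.
Frame 2: ATG TGA ATG AAT AAC TAA ACA TGT AAT TTA AGC GAC — ATG at 2, stop TGA at 5 → 6 nt; ATG at 8, stop TAA at 17 → 12 nt.
Frame 3: TGT GAA TGA ATA ACT AAA CAT GTA ATT TAA GCG ACC — no ATG→stop ORF.
Longest: frame 2, positions 8–19, 12 nt = 4 codons = 3 aa. → 3 amino acids.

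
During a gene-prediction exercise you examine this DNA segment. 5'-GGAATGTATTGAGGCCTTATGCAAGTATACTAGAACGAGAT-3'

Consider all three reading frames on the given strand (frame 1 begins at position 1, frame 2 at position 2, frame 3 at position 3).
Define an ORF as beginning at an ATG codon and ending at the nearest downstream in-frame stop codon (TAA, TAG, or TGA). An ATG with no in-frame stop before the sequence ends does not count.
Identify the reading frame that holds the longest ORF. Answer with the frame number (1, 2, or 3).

1

Frame 1: GGA ATG TAT TGA GGC CTT ATG CAA GTA TAC TAG AAC GAG — ATG at 4, stop TGA at 10 → 9 nt; ATG at 19, stop TAG at 31 → 15 nt.
Frame 2: GAA TGT ATT GAG GCC TTA TGC AAG TAT ACT AGA ACG AGA — no ATG→stop ORF.
Frame 3: AAT GTA TTG AGG CCT TAT GCA AGT ATA CTA GAA CGA GAT — no ATG→stop ORF.
Longest ORF is 15 nt in frame 1 (positions 19–33).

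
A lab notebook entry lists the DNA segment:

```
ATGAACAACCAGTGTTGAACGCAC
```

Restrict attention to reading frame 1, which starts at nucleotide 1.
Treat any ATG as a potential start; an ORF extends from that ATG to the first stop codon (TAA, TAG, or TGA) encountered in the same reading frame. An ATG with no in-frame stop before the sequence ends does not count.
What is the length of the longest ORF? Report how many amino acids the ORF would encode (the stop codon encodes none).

5

Frame 1: ATG AAC AAC CAG TGT TGA ACG CAC — ATG at 1, stop TGA at 16 → 18 nt.
Longest: frame 1, positions 1–18, 18 nt = 6 codons = 5 aa. → 5 amino acids.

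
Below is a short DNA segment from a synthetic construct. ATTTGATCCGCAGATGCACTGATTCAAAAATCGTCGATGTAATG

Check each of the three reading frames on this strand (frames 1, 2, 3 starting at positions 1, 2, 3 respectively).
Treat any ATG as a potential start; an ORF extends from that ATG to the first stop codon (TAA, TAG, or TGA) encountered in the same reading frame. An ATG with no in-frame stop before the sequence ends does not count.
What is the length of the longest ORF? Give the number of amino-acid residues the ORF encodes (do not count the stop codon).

Frame 1: ATT TGA TCC GCA GAT GCA CTG ATT CAA AAA TCG TCG ATG TAA — ATG at 37, stop TAA at 40 → 6 nt.
Frame 2: TTT GAT CCG CAG ATG CAC TGA TTC AAA AAT CGT CGA TGT AAT — ATG at 14, stop TGA at 20 → 9 nt.
Frame 3: TTG ATC CGC AGA TGC ACT GAT TCA AAA ATC GTC GAT GTA ATG — no ATG→stop ORF.
Longest: frame 2, positions 14–22, 9 nt = 3 codons = 2 aa. → 2 amino acids.

2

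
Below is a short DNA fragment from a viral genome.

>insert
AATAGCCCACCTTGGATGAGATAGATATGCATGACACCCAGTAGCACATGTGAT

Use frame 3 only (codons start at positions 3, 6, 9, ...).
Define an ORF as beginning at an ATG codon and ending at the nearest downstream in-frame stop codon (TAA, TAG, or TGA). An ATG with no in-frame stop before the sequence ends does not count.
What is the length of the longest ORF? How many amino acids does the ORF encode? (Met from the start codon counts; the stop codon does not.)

5

Frame 3: TAG CCC ACC TTG GAT GAG ATA GAT ATG CAT GAC ACC CAG TAG CAC ATG TGA — ATG at 27, stop TAG at 42 → 18 nt; ATG at 48, stop TGA at 51 → 6 nt.
Longest: frame 3, positions 27–44, 18 nt = 6 codons = 5 aa. → 5 amino acids.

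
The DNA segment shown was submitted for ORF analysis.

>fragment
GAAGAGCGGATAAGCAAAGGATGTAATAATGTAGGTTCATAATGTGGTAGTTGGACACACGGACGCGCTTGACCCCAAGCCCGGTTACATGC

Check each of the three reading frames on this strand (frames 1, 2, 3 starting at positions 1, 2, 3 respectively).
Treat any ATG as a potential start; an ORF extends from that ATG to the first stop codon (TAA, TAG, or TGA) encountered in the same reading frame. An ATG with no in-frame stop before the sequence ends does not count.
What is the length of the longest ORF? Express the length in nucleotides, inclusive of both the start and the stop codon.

Frame 1: GAA GAG CGG ATA AGC AAA GGA TGT AAT AAT GTA GGT TCA TAA TGT GGT AGT TGG ACA CAC GGA CGC GCT TGA CCC CAA GCC CGG TTA CAT — no ATG→stop ORF.
Frame 2: AAG AGC GGA TAA GCA AAG GAT GTA ATA ATG TAG GTT CAT AAT GTG GTA GTT GGA CAC ACG GAC GCG CTT GAC CCC AAG CCC GGT TAC ATG — ATG at 29, stop TAG at 32 → 6 nt.
Frame 3: AGA GCG GAT AAG CAA AGG ATG TAA TAA TGT AGG TTC ATA ATG TGG TAG TTG GAC ACA CGG ACG CGC TTG ACC CCA AGC CCG GTT ACA TGC — ATG at 21, stop TAA at 24 → 6 nt; ATG at 42, stop TAG at 48 → 9 nt.
Longest: frame 3, positions 42–50, 9 nt = 3 codons = 2 aa. → 9 nucleotides.

9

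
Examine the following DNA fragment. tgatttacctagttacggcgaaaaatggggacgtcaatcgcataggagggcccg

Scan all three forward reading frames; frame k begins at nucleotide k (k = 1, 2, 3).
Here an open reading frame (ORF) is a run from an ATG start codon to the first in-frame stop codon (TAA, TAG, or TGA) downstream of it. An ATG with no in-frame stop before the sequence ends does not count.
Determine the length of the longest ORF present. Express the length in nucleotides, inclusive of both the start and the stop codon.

21

Frame 1: TGA TTT ACC TAG TTA CGG CGA AAA ATG GGG ACG TCA ATC GCA TAG GAG GGC CCG — ATG at 25, stop TAG at 43 → 21 nt.
Frame 2: GAT TTA CCT AGT TAC GGC GAA AAA TGG GGA CGT CAA TCG CAT AGG AGG GCC — no ATG→stop ORF.
Frame 3: ATT TAC CTA GTT ACG GCG AAA AAT GGG GAC GTC AAT CGC ATA GGA GGG CCC — no ATG→stop ORF.
Longest: frame 1, positions 25–45, 21 nt = 7 codons = 6 aa. → 21 nucleotides.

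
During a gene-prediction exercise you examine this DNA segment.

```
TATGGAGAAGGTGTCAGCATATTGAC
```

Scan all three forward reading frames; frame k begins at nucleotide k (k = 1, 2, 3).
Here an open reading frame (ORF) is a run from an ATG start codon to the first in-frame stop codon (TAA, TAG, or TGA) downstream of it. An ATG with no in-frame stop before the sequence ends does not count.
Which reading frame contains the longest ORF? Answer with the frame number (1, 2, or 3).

Frame 1: TAT GGA GAA GGT GTC AGC ATA TTG — no ATG→stop ORF.
Frame 2: ATG GAG AAG GTG TCA GCA TAT TGA — ATG at 2, stop TGA at 23 → 24 nt.
Frame 3: TGG AGA AGG TGT CAG CAT ATT GAC — no ATG→stop ORF.
Longest ORF is 24 nt in frame 2 (positions 2–25).

2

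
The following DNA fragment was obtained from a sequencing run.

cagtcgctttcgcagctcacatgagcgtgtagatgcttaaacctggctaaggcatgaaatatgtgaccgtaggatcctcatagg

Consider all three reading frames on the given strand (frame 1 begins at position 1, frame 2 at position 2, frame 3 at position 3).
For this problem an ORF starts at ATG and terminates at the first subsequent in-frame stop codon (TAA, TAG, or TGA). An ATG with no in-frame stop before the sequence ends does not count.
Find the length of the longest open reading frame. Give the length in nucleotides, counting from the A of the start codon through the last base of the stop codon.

Frame 1: CAG TCG CTT TCG CAG CTC ACA TGA GCG TGT AGA TGC TTA AAC CTG GCT AAG GCA TGA AAT ATG TGA CCG TAG GAT CCT CAT AGG — ATG at 61, stop TGA at 64 → 6 nt.
Frame 2: AGT CGC TTT CGC AGC TCA CAT GAG CGT GTA GAT GCT TAA ACC TGG CTA AGG CAT GAA ATA TGT GAC CGT AGG ATC CTC ATA — no ATG→stop ORF.
Frame 3: GTC GCT TTC GCA GCT CAC ATG AGC GTG TAG ATG CTT AAA CCT GGC TAA GGC ATG AAA TAT GTG ACC GTA GGA TCC TCA TAG — ATG at 21, stop TAG at 30 → 12 nt; ATG at 33, stop TAA at 48 → 18 nt; ATG at 54, stop TAG at 81 → 30 nt.
Longest: frame 3, positions 54–83, 30 nt = 10 codons = 9 aa. → 30 nucleotides.

30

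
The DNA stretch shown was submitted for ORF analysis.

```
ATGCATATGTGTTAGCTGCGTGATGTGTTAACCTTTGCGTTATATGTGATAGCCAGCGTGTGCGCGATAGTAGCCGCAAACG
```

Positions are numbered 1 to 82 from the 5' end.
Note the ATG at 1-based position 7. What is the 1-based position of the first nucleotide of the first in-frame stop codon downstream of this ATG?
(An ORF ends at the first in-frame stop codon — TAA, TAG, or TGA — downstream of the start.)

13

Codons from position 7: ATG (7–9), TGT (10–12), TAG (13–15).
TAG is a stop codon; it begins at position 13.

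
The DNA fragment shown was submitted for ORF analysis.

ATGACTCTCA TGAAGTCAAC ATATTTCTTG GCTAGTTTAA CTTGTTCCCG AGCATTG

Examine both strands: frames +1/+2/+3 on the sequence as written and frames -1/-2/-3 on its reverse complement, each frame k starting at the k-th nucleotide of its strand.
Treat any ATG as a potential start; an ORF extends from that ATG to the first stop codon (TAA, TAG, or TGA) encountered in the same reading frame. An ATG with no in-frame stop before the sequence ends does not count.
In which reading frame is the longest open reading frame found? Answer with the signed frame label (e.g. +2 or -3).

-3

Reverse complement (5'→3'): CAATGCTCGGGAACAAGTTAAACTAGCCAAGAAATATGTTGACTTCATGAGAGTCAT
Frame +1: ATG ACT CTC ATG AAG TCA ACA TAT TTC TTG GCT AGT TTA ACT TGT TCC CGA GCA TTG — no ATG→stop ORF.
Frame +2: TGA CTC TCA TGA AGT CAA CAT ATT TCT TGG CTA GTT TAA CTT GTT CCC GAG CAT — no ATG→stop ORF.
Frame +3: GAC TCT CAT GAA GTC AAC ATA TTT CTT GGC TAG TTT AAC TTG TTC CCG AGC ATT — no ATG→stop ORF.
Frame -1: CAA TGC TCG GGA ACA AGT TAA ACT AGC CAA GAA ATA TGT TGA CTT CAT GAG AGT CAT — no ATG→stop ORF.
Frame -2: AAT GCT CGG GAA CAA GTT AAA CTA GCC AAG AAA TAT GTT GAC TTC ATG AGA GTC — no ATG→stop ORF.
Frame -3: ATG CTC GGG AAC AAG TTA AAC TAG CCA AGA AAT ATG TTG ACT TCA TGA GAG TCA — ATG at 3, stop TAG at 24 → 24 nt; ATG at 36, stop TGA at 48 → 15 nt.
Longest ORF is 24 nt in frame -3 (positions 3–26).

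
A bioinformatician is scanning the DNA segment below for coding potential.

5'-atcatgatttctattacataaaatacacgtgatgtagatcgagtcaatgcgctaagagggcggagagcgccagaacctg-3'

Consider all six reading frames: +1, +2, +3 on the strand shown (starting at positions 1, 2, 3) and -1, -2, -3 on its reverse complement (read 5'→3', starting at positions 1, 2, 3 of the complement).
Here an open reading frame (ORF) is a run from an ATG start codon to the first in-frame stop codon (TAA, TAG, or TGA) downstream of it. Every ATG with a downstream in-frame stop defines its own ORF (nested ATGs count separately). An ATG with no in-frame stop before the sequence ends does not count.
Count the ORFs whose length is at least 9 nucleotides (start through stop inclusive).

2

Reverse complement (5'→3'): CAGGTTCTGGCGCTCTCCGCCCTCTTAGCGCATTGACTCGATCTACATCACGTGTATTTTATGTAATAGAAATCATGAT
Frame +1: ATC ATG ATT TCT ATT ACA TAA AAT ACA CGT GAT GTA GAT CGA GTC AAT GCG CTA AGA GGG CGG AGA GCG CCA GAA CCT — ATG at 4, stop TAA at 19 → 18 nt.
Frame +2: TCA TGA TTT CTA TTA CAT AAA ATA CAC GTG ATG TAG ATC GAG TCA ATG CGC TAA GAG GGC GGA GAG CGC CAG AAC CTG — ATG at 32, stop TAG at 35 → 6 nt; ATG at 47, stop TAA at 53 → 9 nt.
Frame +3: CAT GAT TTC TAT TAC ATA AAA TAC ACG TGA TGT AGA TCG AGT CAA TGC GCT AAG AGG GCG GAG AGC GCC AGA ACC — no ATG→stop ORF.
Frame -1: CAG GTT CTG GCG CTC TCC GCC CTC TTA GCG CAT TGA CTC GAT CTA CAT CAC GTG TAT TTT ATG TAA TAG AAA TCA TGA — ATG at 61, stop TAA at 64 → 6 nt.
Frame -2: AGG TTC TGG CGC TCT CCG CCC TCT TAG CGC ATT GAC TCG ATC TAC ATC ACG TGT ATT TTA TGT AAT AGA AAT CAT GAT — no ATG→stop ORF.
Frame -3: GGT TCT GGC GCT CTC CGC CCT CTT AGC GCA TTG ACT CGA TCT ACA TCA CGT GTA TTT TAT GTA ATA GAA ATC ATG — no ATG→stop ORF.
ORFs ≥ 9 nucleotides: frame +1 4–21 (18 nucleotides), frame +2 47–55 (9 nucleotides). Count = 2.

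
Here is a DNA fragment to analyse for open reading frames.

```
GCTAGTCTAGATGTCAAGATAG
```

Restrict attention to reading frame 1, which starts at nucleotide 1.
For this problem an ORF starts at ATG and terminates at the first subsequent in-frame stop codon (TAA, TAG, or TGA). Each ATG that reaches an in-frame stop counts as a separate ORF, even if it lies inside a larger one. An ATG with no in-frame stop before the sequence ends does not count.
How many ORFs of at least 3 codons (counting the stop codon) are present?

0

Frame 1: GCT AGT CTA GAT GTC AAG ATA — no ATG→stop ORF.
No ORF reaches 3 codons. Count = 0.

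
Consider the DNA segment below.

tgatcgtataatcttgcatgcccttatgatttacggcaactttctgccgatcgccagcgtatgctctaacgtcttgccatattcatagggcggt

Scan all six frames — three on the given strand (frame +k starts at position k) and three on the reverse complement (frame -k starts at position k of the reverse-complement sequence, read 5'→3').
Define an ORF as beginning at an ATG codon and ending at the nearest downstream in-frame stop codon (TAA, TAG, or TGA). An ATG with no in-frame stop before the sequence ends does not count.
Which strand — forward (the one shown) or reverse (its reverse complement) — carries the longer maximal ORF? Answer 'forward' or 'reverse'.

forward

Reverse complement (5'→3'): ACCGCCCTATGAATATGGCAAGACGTTAGAGCATACGCTGGCGATCGGCAGAAAGTTGCCGTAAATCATAAGGGCATGCAAGATTATACGATCA
Frame +1: TGA TCG TAT AAT CTT GCA TGC CCT TAT GAT TTA CGG CAA CTT TCT GCC GAT CGC CAG CGT ATG CTC TAA CGT CTT GCC ATA TTC ATA GGG CGG — ATG at 61, stop TAA at 67 → 9 nt.
Frame +2: GAT CGT ATA ATC TTG CAT GCC CTT ATG ATT TAC GGC AAC TTT CTG CCG ATC GCC AGC GTA TGC TCT AAC GTC TTG CCA TAT TCA TAG GGC GGT — ATG at 26, stop TAG at 86 → 63 nt.
Frame +3: ATC GTA TAA TCT TGC ATG CCC TTA TGA TTT ACG GCA ACT TTC TGC CGA TCG CCA GCG TAT GCT CTA ACG TCT TGC CAT ATT CAT AGG GCG — ATG at 18, stop TGA at 27 → 12 nt.
Frame -1: ACC GCC CTA TGA ATA TGG CAA GAC GTT AGA GCA TAC GCT GGC GAT CGG CAG AAA GTT GCC GTA AAT CAT AAG GGC ATG CAA GAT TAT ACG ATC — no ATG→stop ORF.
Frame -2: CCG CCC TAT GAA TAT GGC AAG ACG TTA GAG CAT ACG CTG GCG ATC GGC AGA AAG TTG CCG TAA ATC ATA AGG GCA TGC AAG ATT ATA CGA TCA — no ATG→stop ORF.
Frame -3: CGC CCT ATG AAT ATG GCA AGA CGT TAG AGC ATA CGC TGG CGA TCG GCA GAA AGT TGC CGT AAA TCA TAA GGG CAT GCA AGA TTA TAC GAT — ATG at 9, stop TAG at 27 → 21 nt; ATG at 15, stop TAG at 27 → 15 nt.
Forward-strand max 63 nt; reverse-strand max 21 nt. The forward strand has the longer ORF.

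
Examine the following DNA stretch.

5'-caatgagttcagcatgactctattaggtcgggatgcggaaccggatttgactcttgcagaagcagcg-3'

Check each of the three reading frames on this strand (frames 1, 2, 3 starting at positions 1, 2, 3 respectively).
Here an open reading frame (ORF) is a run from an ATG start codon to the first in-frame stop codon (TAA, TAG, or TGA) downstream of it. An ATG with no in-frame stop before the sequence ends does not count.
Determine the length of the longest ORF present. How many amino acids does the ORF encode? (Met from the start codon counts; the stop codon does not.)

5

Frame 1: CAA TGA GTT CAG CAT GAC TCT ATT AGG TCG GGA TGC GGA ACC GGA TTT GAC TCT TGC AGA AGC AGC — no ATG→stop ORF.
Frame 2: AAT GAG TTC AGC ATG ACT CTA TTA GGT CGG GAT GCG GAA CCG GAT TTG ACT CTT GCA GAA GCA GCG — no ATG→stop ORF.
Frame 3: ATG AGT TCA GCA TGA CTC TAT TAG GTC GGG ATG CGG AAC CGG ATT TGA CTC TTG CAG AAG CAG — ATG at 3, stop TGA at 15 → 15 nt; ATG at 33, stop TGA at 48 → 18 nt.
Longest: frame 3, positions 33–50, 18 nt = 6 codons = 5 aa. → 5 amino acids.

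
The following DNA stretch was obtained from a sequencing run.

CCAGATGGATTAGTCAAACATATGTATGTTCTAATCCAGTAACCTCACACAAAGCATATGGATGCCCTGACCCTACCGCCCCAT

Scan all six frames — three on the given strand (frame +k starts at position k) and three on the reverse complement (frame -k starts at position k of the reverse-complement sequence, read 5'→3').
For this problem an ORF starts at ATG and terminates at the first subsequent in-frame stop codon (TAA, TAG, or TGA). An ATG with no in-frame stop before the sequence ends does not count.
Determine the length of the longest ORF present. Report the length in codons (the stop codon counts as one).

9

Reverse complement (5'→3'): ATGGGGCGGTAGGGTCAGGGCATCCATATGCTTTGTGTGAGGTTACTGGATTAGAACATACATATGTTTGACTAATCCATCTGG
Frame +1: CCA GAT GGA TTA GTC AAA CAT ATG TAT GTT CTA ATC CAG TAA CCT CAC ACA AAG CAT ATG GAT GCC CTG ACC CTA CCG CCC CAT — ATG at 22, stop TAA at 40 → 21 nt.
Frame +2: CAG ATG GAT TAG TCA AAC ATA TGT ATG TTC TAA TCC AGT AAC CTC ACA CAA AGC ATA TGG ATG CCC TGA CCC TAC CGC CCC — ATG at 5, stop TAG at 11 → 9 nt; ATG at 26, stop TAA at 32 → 9 nt; ATG at 62, stop TGA at 68 → 9 nt.
Frame +3: AGA TGG ATT AGT CAA ACA TAT GTA TGT TCT AAT CCA GTA ACC TCA CAC AAA GCA TAT GGA TGC CCT GAC CCT ACC GCC CCA — no ATG→stop ORF.
Frame -1: ATG GGG CGG TAG GGT CAG GGC ATC CAT ATG CTT TGT GTG AGG TTA CTG GAT TAG AAC ATA CAT ATG TTT GAC TAA TCC ATC TGG — ATG at 1, stop TAG at 10 → 12 nt; ATG at 28, stop TAG at 52 → 27 nt; ATG at 64, stop TAA at 73 → 12 nt.
Frame -2: TGG GGC GGT AGG GTC AGG GCA TCC ATA TGC TTT GTG TGA GGT TAC TGG ATT AGA ACA TAC ATA TGT TTG ACT AAT CCA TCT — no ATG→stop ORF.
Frame -3: GGG GCG GTA GGG TCA GGG CAT CCA TAT GCT TTG TGT GAG GTT ACT GGA TTA GAA CAT ACA TAT GTT TGA CTA ATC CAT CTG — no ATG→stop ORF.
Longest: frame -1, positions 28–54, 27 nt = 9 codons = 8 aa. → 9 codons.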